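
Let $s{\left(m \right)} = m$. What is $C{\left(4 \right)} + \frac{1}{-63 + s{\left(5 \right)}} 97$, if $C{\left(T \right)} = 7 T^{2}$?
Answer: $\frac{6399}{58} \approx 110.33$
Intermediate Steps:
$C{\left(4 \right)} + \frac{1}{-63 + s{\left(5 \right)}} 97 = 7 \cdot 4^{2} + \frac{1}{-63 + 5} \cdot 97 = 7 \cdot 16 + \frac{1}{-58} \cdot 97 = 112 - \frac{97}{58} = \frac{6399}{58}$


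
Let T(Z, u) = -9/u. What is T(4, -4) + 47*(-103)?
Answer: -19355/4 ≈ -4838.8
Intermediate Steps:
T(4, -4) + 47*(-103) = -9/(-4) + 47*(-103) = -9*(-¼) - 4841 = 9/4 - 4841 = -19355/4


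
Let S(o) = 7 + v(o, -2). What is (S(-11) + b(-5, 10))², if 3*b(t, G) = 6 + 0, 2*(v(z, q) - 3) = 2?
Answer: 169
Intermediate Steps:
v(z, q) = 4 (v(z, q) = 3 + (½)*2 = 3 + 1 = 4)
b(t, G) = 2 (b(t, G) = (6 + 0)/3 = (⅓)*6 = 2)
S(o) = 11 (S(o) = 7 + 4 = 11)
(S(-11) + b(-5, 10))² = (11 + 2)² = 13² = 169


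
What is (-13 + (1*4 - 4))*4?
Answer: -52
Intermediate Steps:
(-13 + (1*4 - 4))*4 = (-13 + (4 - 4))*4 = (-13 + 0)*4 = -13*4 = -52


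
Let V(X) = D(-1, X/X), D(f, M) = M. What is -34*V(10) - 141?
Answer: -175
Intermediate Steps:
V(X) = 1 (V(X) = X/X = 1)
-34*V(10) - 141 = -34*1 - 141 = -34 - 141 = -175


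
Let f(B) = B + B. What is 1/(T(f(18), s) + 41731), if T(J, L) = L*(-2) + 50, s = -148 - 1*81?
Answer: 1/42239 ≈ 2.3675e-5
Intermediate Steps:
f(B) = 2*B
s = -229 (s = -148 - 81 = -229)
T(J, L) = 50 - 2*L (T(J, L) = -2*L + 50 = 50 - 2*L)
1/(T(f(18), s) + 41731) = 1/((50 - 2*(-229)) + 41731) = 1/((50 + 458) + 41731) = 1/(508 + 41731) = 1/42239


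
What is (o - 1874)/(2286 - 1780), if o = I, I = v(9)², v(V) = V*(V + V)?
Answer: 12185/253 ≈ 48.162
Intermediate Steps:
v(V) = 2*V² (v(V) = V*(2*V) = 2*V²)
I = 26244 (I = (2*9²)² = (2*81)² = 162² = 26244)
o = 26244
(o - 1874)/(2286 - 1780) = (26244 - 1874)/(2286 - 1780) = 24370/506 = 24370*(1/506) = 12185/253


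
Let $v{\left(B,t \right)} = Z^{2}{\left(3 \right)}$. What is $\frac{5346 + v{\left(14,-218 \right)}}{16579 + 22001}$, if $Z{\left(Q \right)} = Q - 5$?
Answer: $\frac{535}{3858} \approx 0.13867$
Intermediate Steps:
$Z{\left(Q \right)} = -5 + Q$
$v{\left(B,t \right)} = 4$ ($v{\left(B,t \right)} = \left(-5 + 3\right)^{2} = \left(-2\right)^{2} = 4$)
$\frac{5346 + v{\left(14,-218 \right)}}{16579 + 22001} = \frac{5346 + 4}{16579 + 22001} = \frac{5350}{38580} = 5350 \cdot \frac{1}{38580} = \frac{535}{3858}$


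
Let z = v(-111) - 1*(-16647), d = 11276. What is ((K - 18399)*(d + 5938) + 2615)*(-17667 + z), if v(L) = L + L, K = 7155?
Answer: 240391088442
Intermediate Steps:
v(L) = 2*L
z = 16425 (z = 2*(-111) - 1*(-16647) = -222 + 16647 = 16425)
((K - 18399)*(d + 5938) + 2615)*(-17667 + z) = ((7155 - 18399)*(11276 + 5938) + 2615)*(-17667 + 16425) = (-11244*17214 + 2615)*(-1242) = (-193554216 + 2615)*(-1242) = -193551601*(-1242) = 240391088442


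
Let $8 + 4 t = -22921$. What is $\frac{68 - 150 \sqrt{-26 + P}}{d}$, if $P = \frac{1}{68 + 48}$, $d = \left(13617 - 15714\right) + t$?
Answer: $- \frac{272}{31317} + \frac{300 i \sqrt{9715}}{302731} \approx -0.0086854 + 0.097676 i$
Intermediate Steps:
$t = - \frac{22929}{4}$ ($t = -2 + \frac{1}{4} \left(-22921\right) = -2 - \frac{22921}{4} = - \frac{22929}{4} \approx -5732.3$)
$d = - \frac{31317}{4}$ ($d = \left(13617 - 15714\right) - \frac{22929}{4} = -2097 - \frac{22929}{4} = - \frac{31317}{4} \approx -7829.3$)
$P = \frac{1}{116} \approx 0.0086207$
$\frac{68 - 150 \sqrt{-26 + P}}{d} = \frac{68 - 150 \sqrt{-26 + \frac{1}{116}}}{- \frac{31317}{4}} = \left(68 - 150 \sqrt{- \frac{3015}{116}}\right) \left(- \frac{4}{31317}\right) = \left(68 - 150 \frac{3 i \sqrt{9715}}{58}\right) \left(- \frac{4}{31317}\right) = \left(68 - \frac{225 i \sqrt{9715}}{29}\right) \left(- \frac{4}{31317}\right) = - \frac{272}{31317} + \frac{300 i \sqrt{9715}}{302731}$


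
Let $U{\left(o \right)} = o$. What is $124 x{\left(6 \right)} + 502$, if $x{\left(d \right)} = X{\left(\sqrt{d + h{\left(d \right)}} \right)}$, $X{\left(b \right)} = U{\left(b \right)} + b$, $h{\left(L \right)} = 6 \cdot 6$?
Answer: $502 + 248 \sqrt{42} \approx 2109.2$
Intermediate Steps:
$h{\left(L \right)} = 36$
$X{\left(b \right)} = 2 b$ ($X{\left(b \right)} = b + b = 2 b$)
$x{\left(d \right)} = 2 \sqrt{36 + d}$ ($x{\left(d \right)} = 2 \sqrt{d + 36} = 2 \sqrt{36 + d}$)
$124 x{\left(6 \right)} + 502 = 124 \cdot 2 \sqrt{36 + 6} + 502 = 124 \cdot 2 \sqrt{42} + 502 = 248 \sqrt{42} + 502 = 502 + 248 \sqrt{42}$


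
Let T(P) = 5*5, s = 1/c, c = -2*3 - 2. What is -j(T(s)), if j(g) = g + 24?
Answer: -49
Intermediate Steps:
c = -8 (c = -6 - 2 = -8)
s = -⅛ (s = 1/(-8) = -⅛ ≈ -0.12500)
T(P) = 25
j(g) = 24 + g
-j(T(s)) = -(24 + 25) = -1*49 = -49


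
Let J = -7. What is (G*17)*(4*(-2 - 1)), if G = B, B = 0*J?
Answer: 0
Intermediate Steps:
B = 0 (B = 0*(-7) = 0)
G = 0
(G*17)*(4*(-2 - 1)) = (0*17)*(4*(-2 - 1)) = 0*(4*(-3)) = 0*(-12) = 0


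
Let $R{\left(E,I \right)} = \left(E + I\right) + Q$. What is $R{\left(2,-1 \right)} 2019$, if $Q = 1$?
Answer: $4038$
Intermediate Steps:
$R{\left(E,I \right)} = 1 + E + I$ ($R{\left(E,I \right)} = \left(E + I\right) + 1 = 1 + E + I$)
$R{\left(2,-1 \right)} 2019 = \left(1 + 2 - 1\right) 2019 = 2 \cdot 2019 = 4038$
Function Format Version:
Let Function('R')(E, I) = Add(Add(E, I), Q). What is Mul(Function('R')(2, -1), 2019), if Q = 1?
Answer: 4038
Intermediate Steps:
Function('R')(E, I) = Add(1, E, I) (Function('R')(E, I) = Add(Add(E, I), 1) = Add(1, E, I))
Mul(Function('R')(2, -1), 2019) = Mul(Add(1, 2, -1), 2019) = Mul(2, 2019) = 4038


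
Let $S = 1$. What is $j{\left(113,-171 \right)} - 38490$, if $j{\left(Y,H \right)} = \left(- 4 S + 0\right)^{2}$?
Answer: $-38474$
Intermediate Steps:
$j{\left(Y,H \right)} = 16$ ($j{\left(Y,H \right)} = \left(\left(-4\right) 1 + 0\right)^{2} = \left(-4 + 0\right)^{2} = \left(-4\right)^{2} = 16$)
$j{\left(113,-171 \right)} - 38490 = 16 - 38490 = -38474$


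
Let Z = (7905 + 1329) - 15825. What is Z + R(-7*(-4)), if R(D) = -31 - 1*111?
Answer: -6733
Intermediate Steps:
R(D) = -142 (R(D) = -31 - 111 = -142)
Z = -6591 (Z = 9234 - 15825 = -6591)
Z + R(-7*(-4)) = -6591 - 142 = -6733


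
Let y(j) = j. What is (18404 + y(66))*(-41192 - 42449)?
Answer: -1544849270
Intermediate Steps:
(18404 + y(66))*(-41192 - 42449) = (18404 + 66)*(-41192 - 42449) = 18470*(-83641) = -1544849270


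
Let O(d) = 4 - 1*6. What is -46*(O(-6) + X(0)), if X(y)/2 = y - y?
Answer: 92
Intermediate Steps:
O(d) = -2 (O(d) = 4 - 6 = -2)
X(y) = 0 (X(y) = 2*(y - y) = 2*0 = 0)
-46*(O(-6) + X(0)) = -46*(-2 + 0) = -46*(-2) = 92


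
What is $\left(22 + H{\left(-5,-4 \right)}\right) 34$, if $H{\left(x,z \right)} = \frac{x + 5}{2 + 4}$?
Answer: $748$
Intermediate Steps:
$H{\left(x,z \right)} = \frac{5}{6} + \frac{x}{6}$ ($H{\left(x,z \right)} = \frac{5 + x}{6} = \left(5 + x\right) \frac{1}{6} = \frac{5}{6} + \frac{x}{6}$)
$\left(22 + H{\left(-5,-4 \right)}\right) 34 = \left(22 + \left(\frac{5}{6} + \frac{1}{6} \left(-5\right)\right)\right) 34 = \left(22 + \left(\frac{5}{6} - \frac{5}{6}\right)\right) 34 = \left(22 + 0\right) 34 = 22 \cdot 34 = 748$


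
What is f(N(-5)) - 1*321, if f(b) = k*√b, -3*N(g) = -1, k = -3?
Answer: -321 - √3 ≈ -322.73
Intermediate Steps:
N(g) = ⅓ (N(g) = -⅓*(-1) = ⅓)
f(b) = -3*√b
f(N(-5)) - 1*321 = -√3 - 1*321 = -√3 - 321 = -321 - √3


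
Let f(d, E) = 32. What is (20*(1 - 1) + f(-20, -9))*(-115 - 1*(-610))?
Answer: 15840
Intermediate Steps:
(20*(1 - 1) + f(-20, -9))*(-115 - 1*(-610)) = (20*(1 - 1) + 32)*(-115 - 1*(-610)) = (20*0 + 32)*(-115 + 610) = (0 + 32)*495 = 32*495 = 15840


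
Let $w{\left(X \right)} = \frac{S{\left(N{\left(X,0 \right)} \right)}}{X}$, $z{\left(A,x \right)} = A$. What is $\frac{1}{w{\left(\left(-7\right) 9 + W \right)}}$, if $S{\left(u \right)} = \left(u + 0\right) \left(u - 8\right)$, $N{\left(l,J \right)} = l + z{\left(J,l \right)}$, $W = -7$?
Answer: $- \frac{1}{78} \approx -0.012821$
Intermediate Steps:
$N{\left(l,J \right)} = J + l$ ($N{\left(l,J \right)} = l + J = J + l$)
$S{\left(u \right)} = u \left(-8 + u\right)$
$w{\left(X \right)} = -8 + X$ ($w{\left(X \right)} = \frac{\left(0 + X\right) \left(-8 + \left(0 + X\right)\right)}{X} = \frac{X \left(-8 + X\right)}{X} = -8 + X$)
$\frac{1}{w{\left(\left(-7\right) 9 + W \right)}} = \frac{1}{-8 - 70} = \frac{1}{-78} = - \frac{1}{78}$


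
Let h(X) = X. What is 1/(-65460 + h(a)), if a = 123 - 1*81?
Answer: -1/65418 ≈ -1.5286e-5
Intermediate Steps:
a = 42 (a = 123 - 81 = 42)
1/(-65460 + h(a)) = 1/(-65460 + 42) = 1/(-65418) = -1/65418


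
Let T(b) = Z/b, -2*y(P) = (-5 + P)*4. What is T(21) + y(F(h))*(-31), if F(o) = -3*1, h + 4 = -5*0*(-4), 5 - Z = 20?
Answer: -3477/7 ≈ -496.71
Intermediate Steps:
Z = -15 (Z = 5 - 1*20 = 5 - 20 = -15)
h = -4 (h = -4 - 5*0*(-4) = -4 + 0*(-4) = -4 + 0 = -4)
F(o) = -3
y(P) = 10 - 2*P (y(P) = -(-5 + P)*4/2 = -(-20 + 4*P)/2 = 10 - 2*P)
T(b) = -15/b
T(21) + y(F(h))*(-31) = -15/21 + (10 - 2*(-3))*(-31) = -15*1/21 + (10 + 6)*(-31) = -5/7 + 16*(-31) = -5/7 - 496 = -3477/7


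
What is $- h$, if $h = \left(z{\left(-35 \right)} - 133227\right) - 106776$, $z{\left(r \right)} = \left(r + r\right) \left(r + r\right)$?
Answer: $235103$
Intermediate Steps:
$z{\left(r \right)} = 4 r^{2}$ ($z{\left(r \right)} = 2 r 2 r = 4 r^{2}$)
$h = -235103$ ($h = \left(4 \left(-35\right)^{2} - 133227\right) - 106776 = \left(4 \cdot 1225 - 133227\right) - 106776 = \left(4900 - 133227\right) - 106776 = -128327 - 106776 = -235103$)
$- h = \left(-1\right) \left(-235103\right) = 235103$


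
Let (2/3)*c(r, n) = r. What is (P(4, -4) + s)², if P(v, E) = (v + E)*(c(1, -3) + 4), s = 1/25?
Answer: 1/625 ≈ 0.0016000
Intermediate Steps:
s = 1/25 ≈ 0.040000
c(r, n) = 3*r/2
P(v, E) = 11*E/2 + 11*v/2 (P(v, E) = (v + E)*((3/2)*1 + 4) = (E + v)*(3/2 + 4) = (E + v)*(11/2) = 11*E/2 + 11*v/2)
(P(4, -4) + s)² = (((11/2)*(-4) + (11/2)*4) + 1/25)² = ((-22 + 22) + 1/25)² = (0 + 1/25)² = (1/25)² = 1/625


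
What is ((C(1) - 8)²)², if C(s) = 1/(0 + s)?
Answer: 2401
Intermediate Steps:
C(s) = 1/s
((C(1) - 8)²)² = ((1/1 - 8)²)² = ((1 - 8)²)² = ((-7)²)² = 49² = 2401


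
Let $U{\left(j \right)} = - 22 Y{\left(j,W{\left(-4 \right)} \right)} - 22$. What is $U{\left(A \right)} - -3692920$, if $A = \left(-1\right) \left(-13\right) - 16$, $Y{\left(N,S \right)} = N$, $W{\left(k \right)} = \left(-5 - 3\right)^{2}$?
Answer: $3692964$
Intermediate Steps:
$W{\left(k \right)} = 64$ ($W{\left(k \right)} = \left(-8\right)^{2} = 64$)
$A = -3$ ($A = 13 - 16 = -3$)
$U{\left(j \right)} = -22 - 22 j$ ($U{\left(j \right)} = - 22 j - 22 = -22 - 22 j$)
$U{\left(A \right)} - -3692920 = \left(-22 - -66\right) - -3692920 = \left(-22 + 66\right) + 3692920 = 44 + 3692920 = 3692964$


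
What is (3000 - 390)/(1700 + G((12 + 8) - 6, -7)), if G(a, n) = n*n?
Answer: 870/583 ≈ 1.4923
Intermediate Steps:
G(a, n) = n²
(3000 - 390)/(1700 + G((12 + 8) - 6, -7)) = (3000 - 390)/(1700 + (-7)²) = 2610/(1700 + 49) = 2610/1749 = 2610*(1/1749) = 870/583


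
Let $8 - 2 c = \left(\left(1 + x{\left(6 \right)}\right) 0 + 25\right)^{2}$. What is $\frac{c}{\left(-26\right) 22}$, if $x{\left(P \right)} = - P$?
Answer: $\frac{617}{1144} \approx 0.53934$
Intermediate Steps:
$c = - \frac{617}{2}$ ($c = 4 - \frac{\left(\left(1 - 6\right) 0 + 25\right)^{2}}{2} = 4 - \frac{\left(\left(-5\right) 0 + 25\right)^{2}}{2} = 4 - \frac{\left(0 + 25\right)^{2}}{2} = 4 - \frac{25^{2}}{2} = 4 - \frac{625}{2} = - \frac{617}{2} \approx -308.5$)
$\frac{c}{\left(-26\right) 22} = - \frac{617}{2 \left(\left(-26\right) 22\right)} = - \frac{617}{2 \left(-572\right)} = \left(- \frac{617}{2}\right) \left(- \frac{1}{572}\right) = \frac{617}{1144}$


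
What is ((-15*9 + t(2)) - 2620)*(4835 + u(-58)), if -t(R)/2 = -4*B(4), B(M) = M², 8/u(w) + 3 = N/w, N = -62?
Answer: -88834632/7 ≈ -1.2691e+7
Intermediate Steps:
u(w) = 8/(-3 - 62/w)
t(R) = 128 (t(R) = -(-8)*4² = -(-8)*16 = -2*(-64) = 128)
((-15*9 + t(2)) - 2620)*(4835 + u(-58)) = ((-15*9 + 128) - 2620)*(4835 - 8*(-58)/(62 + 3*(-58))) = ((-135 + 128) - 2620)*(4835 - 8*(-58)/(62 - 174)) = (-7 - 2620)*(4835 - 8*(-58)/(-112)) = -2627*(4835 - 8*(-58)*(-1/112)) = -2627*(4835 - 29/7) = -2627*33816/7 = -88834632/7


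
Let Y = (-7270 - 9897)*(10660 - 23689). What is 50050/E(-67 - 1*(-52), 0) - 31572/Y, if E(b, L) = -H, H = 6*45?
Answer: -373154470553/2013019587 ≈ -185.37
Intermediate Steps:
H = 270
E(b, L) = -270 (E(b, L) = -1*270 = -270)
Y = 223668843 (Y = -17167*(-13029) = 223668843)
50050/E(-67 - 1*(-52), 0) - 31572/Y = 50050/(-270) - 31572/223668843 = 50050*(-1/270) - 31572*1/223668843 = -5005/27 - 10524/74556281 = -373154470553/2013019587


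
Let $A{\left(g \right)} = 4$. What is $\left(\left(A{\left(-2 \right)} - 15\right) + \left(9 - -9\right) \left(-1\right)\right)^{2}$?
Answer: $841$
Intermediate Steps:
$\left(\left(A{\left(-2 \right)} - 15\right) + \left(9 - -9\right) \left(-1\right)\right)^{2} = \left(\left(4 - 15\right) + \left(9 - -9\right) \left(-1\right)\right)^{2} = \left(\left(4 - 15\right) + \left(9 + 9\right) \left(-1\right)\right)^{2} = \left(-11 + 18 \left(-1\right)\right)^{2} = \left(-11 - 18\right)^{2} = \left(-29\right)^{2} = 841$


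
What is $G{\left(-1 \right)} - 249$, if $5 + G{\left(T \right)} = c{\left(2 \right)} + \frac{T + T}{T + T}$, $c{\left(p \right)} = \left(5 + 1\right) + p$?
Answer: $-245$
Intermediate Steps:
$c{\left(p \right)} = 6 + p$
$G{\left(T \right)} = 4$ ($G{\left(T \right)} = -5 + \left(\left(6 + 2\right) + \frac{T + T}{T + T}\right) = -5 + \left(8 + \frac{2 T}{2 T}\right) = -5 + \left(8 + 2 T \frac{1}{2 T}\right) = -5 + \left(8 + 1\right) = -5 + 9 = 4$)
$G{\left(-1 \right)} - 249 = 4 - 249 = -245$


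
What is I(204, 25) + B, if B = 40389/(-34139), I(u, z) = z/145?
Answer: -1000586/990031 ≈ -1.0107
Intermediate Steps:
I(u, z) = z/145 (I(u, z) = z*(1/145) = z/145)
B = -40389/34139 (B = 40389*(-1/34139) = -40389/34139 ≈ -1.1831)
I(204, 25) + B = (1/145)*25 - 40389/34139 = 5/29 - 40389/34139 = -1000586/990031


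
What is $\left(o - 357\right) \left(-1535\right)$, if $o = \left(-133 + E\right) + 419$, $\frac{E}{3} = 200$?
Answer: $-812015$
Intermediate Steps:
$E = 600$ ($E = 3 \cdot 200 = 600$)
$o = 886$ ($o = \left(-133 + 600\right) + 419 = 467 + 419 = 886$)
$\left(o - 357\right) \left(-1535\right) = \left(886 - 357\right) \left(-1535\right) = 529 \left(-1535\right) = -812015$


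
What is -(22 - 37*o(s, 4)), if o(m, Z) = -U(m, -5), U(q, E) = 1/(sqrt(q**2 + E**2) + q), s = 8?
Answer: -254/25 - 37*sqrt(89)/25 ≈ -24.122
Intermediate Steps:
U(q, E) = 1/(q + sqrt(E**2 + q**2)) (U(q, E) = 1/(sqrt(E**2 + q**2) + q) = 1/(q + sqrt(E**2 + q**2)))
o(m, Z) = -1/(m + sqrt(25 + m**2)) (o(m, Z) = -1/(m + sqrt((-5)**2 + m**2)) = -1/(m + sqrt(25 + m**2)))
-(22 - 37*o(s, 4)) = -(22 - (-37)/(8 + sqrt(25 + 8**2))) = -(22 - (-37)/(8 + sqrt(25 + 64))) = -(22 - (-37)/(8 + sqrt(89))) = -(22 + 37/(8 + sqrt(89))) = -22 - 37/(8 + sqrt(89))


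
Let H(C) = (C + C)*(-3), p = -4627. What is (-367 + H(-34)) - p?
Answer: 4464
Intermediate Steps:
H(C) = -6*C (H(C) = (2*C)*(-3) = -6*C)
(-367 + H(-34)) - p = (-367 - 6*(-34)) - 1*(-4627) = (-367 + 204) + 4627 = -163 + 4627 = 4464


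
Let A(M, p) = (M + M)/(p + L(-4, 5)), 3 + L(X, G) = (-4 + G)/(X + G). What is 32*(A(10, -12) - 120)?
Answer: -27200/7 ≈ -3885.7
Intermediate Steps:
L(X, G) = -3 + (-4 + G)/(G + X) (L(X, G) = -3 + (-4 + G)/(X + G) = -3 + (-4 + G)/(G + X))
A(M, p) = 2*M/(-2 + p) (A(M, p) = (M + M)/(p + (-4 - 3*(-4) - 2*5)/(5 - 4)) = (2*M)/(p + (-4 + 12 - 10)/1) = (2*M)/(p + 1*(-2)) = (2*M)/(p - 2) = (2*M)/(-2 + p) = 2*M/(-2 + p))
32*(A(10, -12) - 120) = 32*(2*10/(-2 - 12) - 120) = 32*(2*10/(-14) - 120) = 32*(2*10*(-1/14) - 120) = 32*(-10/7 - 120) = 32*(-850/7) = -27200/7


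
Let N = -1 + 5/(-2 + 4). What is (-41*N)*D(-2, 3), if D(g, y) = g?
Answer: 123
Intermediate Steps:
N = 3/2 (N = -1 + 5/2 = 3/2 ≈ 1.5000)
(-41*N)*D(-2, 3) = -41*3/2*(-2) = -123/2*(-2) = 123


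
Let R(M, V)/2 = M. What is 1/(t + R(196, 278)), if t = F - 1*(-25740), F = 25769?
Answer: 1/51901 ≈ 1.9267e-5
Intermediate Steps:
R(M, V) = 2*M
t = 51509 (t = 25769 - 1*(-25740) = 25769 + 25740 = 51509)
1/(t + R(196, 278)) = 1/(51509 + 2*196) = 1/(51509 + 392) = 1/51901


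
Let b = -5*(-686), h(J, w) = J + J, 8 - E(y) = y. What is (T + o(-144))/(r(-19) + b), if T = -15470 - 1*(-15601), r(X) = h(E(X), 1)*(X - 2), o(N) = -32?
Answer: 99/2296 ≈ 0.043118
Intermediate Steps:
E(y) = 8 - y
h(J, w) = 2*J
b = 3430
r(X) = (-2 + X)*(16 - 2*X) (r(X) = (2*(8 - X))*(X - 2) = (16 - 2*X)*(-2 + X) = (-2 + X)*(16 - 2*X))
T = 131 (T = -15470 + 15601 = 131)
(T + o(-144))/(r(-19) + b) = (131 - 32)/(-2*(-8 - 19)*(-2 - 19) + 3430) = 99/(-2*(-27)*(-21) + 3430) = 99/(-1134 + 3430) = 99/2296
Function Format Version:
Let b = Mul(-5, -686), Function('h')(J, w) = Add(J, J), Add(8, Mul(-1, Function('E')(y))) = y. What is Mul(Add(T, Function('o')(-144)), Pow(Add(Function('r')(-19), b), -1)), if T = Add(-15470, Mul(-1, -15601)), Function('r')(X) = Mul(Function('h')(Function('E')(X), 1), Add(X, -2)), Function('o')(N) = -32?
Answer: Rational(99, 2296) ≈ 0.043118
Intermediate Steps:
Function('E')(y) = Add(8, Mul(-1, y))
Function('h')(J, w) = Mul(2, J)
b = 3430
Function('r')(X) = Mul(Add(-2, X), Add(16, Mul(-2, X))) (Function('r')(X) = Mul(Mul(2, Add(8, Mul(-1, X))), Add(X, -2)) = Mul(Add(16, Mul(-2, X)), Add(-2, X)) = Mul(Add(-2, X), Add(16, Mul(-2, X))))
T = 131 (T = Add(-15470, 15601) = 131)
Mul(Add(T, Function('o')(-144)), Pow(Add(Function('r')(-19), b), -1)) = Mul(Add(131, -32), Pow(Add(Mul(-2, Add(-8, -19), Add(-2, -19)), 3430), -1)) = Mul(99, Pow(Add(Mul(-2, -27, -21), 3430), -1)) = Mul(99, Pow(Add(-1134, 3430), -1)) = Mul(99, Pow(2296, -1)) = Mul(99, Rational(1, 2296)) = Rational(99, 2296)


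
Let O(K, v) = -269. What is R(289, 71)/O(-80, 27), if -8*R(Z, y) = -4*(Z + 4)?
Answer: -293/538 ≈ -0.54461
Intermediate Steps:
R(Z, y) = 2 + Z/2 (R(Z, y) = -(-1)*(Z + 4)/2 = -(-1)*(4 + Z)/2 = -(-16 - 4*Z)/8 = 2 + Z/2)
R(289, 71)/O(-80, 27) = (2 + (½)*289)/(-269) = (2 + 289/2)*(-1/269) = (293/2)*(-1/269) = -293/538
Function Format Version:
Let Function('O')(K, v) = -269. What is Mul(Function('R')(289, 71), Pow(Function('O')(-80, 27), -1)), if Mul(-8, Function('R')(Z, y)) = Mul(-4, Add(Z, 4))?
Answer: Rational(-293, 538) ≈ -0.54461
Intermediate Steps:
Function('R')(Z, y) = Add(2, Mul(Rational(1, 2), Z)) (Function('R')(Z, y) = Mul(Rational(-1, 8), Mul(-4, Add(Z, 4))) = Mul(Rational(-1, 8), Mul(-4, Add(4, Z))) = Mul(Rational(-1, 8), Add(-16, Mul(-4, Z))) = Add(2, Mul(Rational(1, 2), Z)))
Mul(Function('R')(289, 71), Pow(Function('O')(-80, 27), -1)) = Mul(Add(2, Mul(Rational(1, 2), 289)), Pow(-269, -1)) = Mul(Add(2, Rational(289, 2)), Rational(-1, 269)) = Mul(Rational(293, 2), Rational(-1, 269)) = Rational(-293, 538)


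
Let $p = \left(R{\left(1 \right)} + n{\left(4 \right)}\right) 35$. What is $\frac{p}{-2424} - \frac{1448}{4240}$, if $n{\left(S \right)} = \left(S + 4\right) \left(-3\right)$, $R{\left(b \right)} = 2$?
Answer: $- \frac{7661}{321180} \approx -0.023853$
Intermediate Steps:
$n{\left(S \right)} = -12 - 3 S$ ($n{\left(S \right)} = \left(4 + S\right) \left(-3\right) = -12 - 3 S$)
$p = -770$ ($p = \left(2 - 24\right) 35 = \left(-22\right) 35 = -770$)
$\frac{p}{-2424} - \frac{1448}{4240} = - \frac{770}{-2424} - \frac{1448}{4240} = \left(-770\right) \left(- \frac{1}{2424}\right) - \frac{181}{530} = \frac{385}{1212} - \frac{181}{530} = - \frac{7661}{321180}$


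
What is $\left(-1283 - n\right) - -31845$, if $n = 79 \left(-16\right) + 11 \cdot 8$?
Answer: $31738$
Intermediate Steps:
$n = -1176$ ($n = -1264 + 88 = -1176$)
$\left(-1283 - n\right) - -31845 = \left(-1283 - -1176\right) - -31845 = \left(-1283 + 1176\right) + 31845 = -107 + 31845 = 31738$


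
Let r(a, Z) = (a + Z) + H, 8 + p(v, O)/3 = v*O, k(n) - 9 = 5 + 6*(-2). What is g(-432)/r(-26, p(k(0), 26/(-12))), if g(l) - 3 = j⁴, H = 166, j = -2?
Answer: 19/103 ≈ 0.18447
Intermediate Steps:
k(n) = 2 (k(n) = 9 + (5 + 6*(-2)) = 9 + (5 - 12) = 9 - 7 = 2)
p(v, O) = -24 + 3*O*v (p(v, O) = -24 + 3*(v*O) = -24 + 3*(O*v) = -24 + 3*O*v)
r(a, Z) = 166 + Z + a (r(a, Z) = (a + Z) + 166 = (Z + a) + 166 = 166 + Z + a)
g(l) = 19 (g(l) = 3 + (-2)⁴ = 3 + 16 = 19)
g(-432)/r(-26, p(k(0), 26/(-12))) = 19/(166 + (-24 + 3*(26/(-12))*2) - 26) = 19/(166 + (-24 + 3*(26*(-1/12))*2) - 26) = 19/(166 + (-24 + 3*(-13/6)*2) - 26) = 19/(166 + (-24 - 13) - 26) = 19/(166 - 37 - 26) = 19/103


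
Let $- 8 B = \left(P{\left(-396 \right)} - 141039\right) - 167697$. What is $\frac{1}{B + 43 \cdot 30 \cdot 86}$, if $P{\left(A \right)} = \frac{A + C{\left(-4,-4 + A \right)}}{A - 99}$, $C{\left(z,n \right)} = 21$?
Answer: $\frac{264}{39476423} \approx 6.6875 \cdot 10^{-6}$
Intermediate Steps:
$P{\left(A \right)} = \frac{21 + A}{-99 + A}$ ($P{\left(A \right)} = \frac{A + 21}{A - 99} = \frac{21 + A}{-99 + A}$)
$B = \frac{10188263}{264}$ ($B = - \frac{\left(\frac{21 - 396}{-99 - 396} - 141039\right) - 167697}{8} = - \frac{\left(\frac{1}{-495} \left(-375\right) - 141039\right) - 167697}{8} = - \frac{\left(\left(- \frac{1}{495}\right) \left(-375\right) - 141039\right) - 167697}{8} = - \frac{\left(\frac{25}{33} - 141039\right) - 167697}{8} = - \frac{- \frac{4654262}{33} - 167697}{8} = \left(- \frac{1}{8}\right) \left(- \frac{10188263}{33}\right) = \frac{10188263}{264} \approx 38592.0$)
$\frac{1}{B + 43 \cdot 30 \cdot 86} = \frac{1}{\frac{10188263}{264} + 43 \cdot 30 \cdot 86} = \frac{1}{\frac{10188263}{264} + 1290 \cdot 86} = \frac{1}{\frac{10188263}{264} + 110940} = \frac{1}{\frac{39476423}{264}} = \frac{264}{39476423}$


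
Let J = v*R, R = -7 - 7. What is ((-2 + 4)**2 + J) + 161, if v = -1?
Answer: 179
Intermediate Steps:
R = -14
J = 14 (J = -1*(-14) = 14)
((-2 + 4)**2 + J) + 161 = ((-2 + 4)**2 + 14) + 161 = (2**2 + 14) + 161 = (4 + 14) + 161 = 18 + 161 = 179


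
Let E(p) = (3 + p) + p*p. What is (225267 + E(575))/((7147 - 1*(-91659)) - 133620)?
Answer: -278235/17407 ≈ -15.984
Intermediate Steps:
E(p) = 3 + p + p² (E(p) = (3 + p) + p² = 3 + p + p²)
(225267 + E(575))/((7147 - 1*(-91659)) - 133620) = (225267 + (3 + 575 + 575²))/((7147 - 1*(-91659)) - 133620) = (225267 + (3 + 575 + 330625))/((7147 + 91659) - 133620) = (225267 + 331203)/(98806 - 133620) = 556470/(-34814) = 556470*(-1/34814) = -278235/17407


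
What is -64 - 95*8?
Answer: -824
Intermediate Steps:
-64 - 95*8 = -64 - 760 = -824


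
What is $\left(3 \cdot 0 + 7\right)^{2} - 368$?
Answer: $-319$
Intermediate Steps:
$\left(3 \cdot 0 + 7\right)^{2} - 368 = \left(0 + 7\right)^{2} - 368 = 7^{2} - 368 = 49 - 368 = -319$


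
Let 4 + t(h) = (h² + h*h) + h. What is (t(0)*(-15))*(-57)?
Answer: -3420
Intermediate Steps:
t(h) = -4 + h + 2*h² (t(h) = -4 + ((h² + h*h) + h) = -4 + ((h² + h²) + h) = -4 + (2*h² + h) = -4 + (h + 2*h²) = -4 + h + 2*h²)
(t(0)*(-15))*(-57) = ((-4 + 0 + 2*0²)*(-15))*(-57) = ((-4 + 0 + 2*0)*(-15))*(-57) = ((-4 + 0 + 0)*(-15))*(-57) = -4*(-15)*(-57) = 60*(-57) = -3420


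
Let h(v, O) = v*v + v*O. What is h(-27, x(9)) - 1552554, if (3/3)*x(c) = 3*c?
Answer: -1552554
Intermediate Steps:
x(c) = 3*c
h(v, O) = v² + O*v
h(-27, x(9)) - 1552554 = -27*(3*9 - 27) - 1552554 = -27*(27 - 27) - 1552554 = -27*0 - 1552554 = 0 - 1552554 = -1552554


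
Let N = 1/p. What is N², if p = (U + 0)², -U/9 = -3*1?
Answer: 1/531441 ≈ 1.8817e-6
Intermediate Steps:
U = 27 (U = -(-27) = -9*(-3) = 27)
p = 729 (p = (27 + 0)² = 27² = 729)
N = 1/729 ≈ 0.0013717
N² = (1/729)² = 1/531441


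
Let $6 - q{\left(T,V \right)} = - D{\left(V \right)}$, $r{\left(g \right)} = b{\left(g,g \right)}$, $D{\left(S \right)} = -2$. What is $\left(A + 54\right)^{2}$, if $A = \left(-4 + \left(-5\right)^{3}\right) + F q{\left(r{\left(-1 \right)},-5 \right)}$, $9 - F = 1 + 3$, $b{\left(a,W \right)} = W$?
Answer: $3025$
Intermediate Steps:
$r{\left(g \right)} = g$
$q{\left(T,V \right)} = 4$ ($q{\left(T,V \right)} = 6 - \left(-1\right) \left(-2\right) = 6 - 2 = 4$)
$F = 5$ ($F = 9 - \left(1 + 3\right) = 9 - 4 = 5$)
$A = -109$ ($A = \left(-4 + \left(-5\right)^{3}\right) + 5 \cdot 4 = \left(-4 - 125\right) + 20 = -129 + 20 = -109$)
$\left(A + 54\right)^{2} = \left(-109 + 54\right)^{2} = \left(-55\right)^{2} = 3025$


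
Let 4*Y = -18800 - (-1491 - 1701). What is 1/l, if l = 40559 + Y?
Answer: 1/36657 ≈ 2.7280e-5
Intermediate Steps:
Y = -3902 (Y = (-18800 - (-1491 - 1701))/4 = (-18800 - 1*(-3192))/4 = (-18800 + 3192)/4 = (1/4)*(-15608) = -3902)
l = 36657 (l = 40559 - 3902 = 36657)
1/l = 1/36657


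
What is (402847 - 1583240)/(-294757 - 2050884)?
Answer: 1180393/2345641 ≈ 0.50323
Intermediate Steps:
(402847 - 1583240)/(-294757 - 2050884) = -1180393/(-2345641) = -1180393*(-1/2345641) = 1180393/2345641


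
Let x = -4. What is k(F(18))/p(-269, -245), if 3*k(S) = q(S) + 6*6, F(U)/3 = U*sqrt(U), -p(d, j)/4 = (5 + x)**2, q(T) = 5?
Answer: -41/12 ≈ -3.4167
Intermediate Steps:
p(d, j) = -4 (p(d, j) = -4*(5 - 4)**2 = -4*1**2 = -4*1 = -4)
F(U) = 3*U**(3/2) (F(U) = 3*(U*sqrt(U)) = 3*U**(3/2))
k(S) = 41/3 (k(S) = (5 + 6*6)/3 = (5 + 36)/3 = (1/3)*41 = 41/3)
k(F(18))/p(-269, -245) = (41/3)/(-4) = (41/3)*(-1/4) = -41/12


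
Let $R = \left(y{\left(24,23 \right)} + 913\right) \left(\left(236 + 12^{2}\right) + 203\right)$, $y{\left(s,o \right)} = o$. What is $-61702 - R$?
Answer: $-607390$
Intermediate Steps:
$R = 545688$ ($R = \left(23 + 913\right) \left(\left(236 + 12^{2}\right) + 203\right) = 936 \left(\left(236 + 144\right) + 203\right) = 936 \left(380 + 203\right) = 936 \cdot 583 = 545688$)
$-61702 - R = -61702 - 545688 = -607390$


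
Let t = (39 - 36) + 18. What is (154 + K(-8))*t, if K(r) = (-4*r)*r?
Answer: -2142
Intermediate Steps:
t = 21 (t = 3 + 18 = 21)
K(r) = -4*r²
(154 + K(-8))*t = (154 - 4*(-8)²)*21 = (154 - 4*64)*21 = (154 - 256)*21 = -102*21 = -2142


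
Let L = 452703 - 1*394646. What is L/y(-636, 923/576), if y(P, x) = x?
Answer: 33440832/923 ≈ 36231.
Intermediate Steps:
L = 58057 (L = 452703 - 394646 = 58057)
L/y(-636, 923/576) = 58057/((923/576)) = 58057/((923*(1/576))) = 58057/(923/576) = 58057*(576/923) = 33440832/923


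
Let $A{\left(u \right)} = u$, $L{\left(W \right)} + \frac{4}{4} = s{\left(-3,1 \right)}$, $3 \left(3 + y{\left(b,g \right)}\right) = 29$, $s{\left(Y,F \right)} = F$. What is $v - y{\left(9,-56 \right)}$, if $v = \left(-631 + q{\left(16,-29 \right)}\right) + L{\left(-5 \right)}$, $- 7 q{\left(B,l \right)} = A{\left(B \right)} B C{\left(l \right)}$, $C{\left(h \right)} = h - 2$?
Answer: $\frac{10417}{21} \approx 496.05$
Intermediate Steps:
$y{\left(b,g \right)} = \frac{20}{3}$ ($y{\left(b,g \right)} = -3 + \frac{1}{3} \cdot 29 = -3 + \frac{29}{3} = \frac{20}{3}$)
$L{\left(W \right)} = 0$ ($L{\left(W \right)} = -1 + 1 = 0$)
$C{\left(h \right)} = -2 + h$ ($C{\left(h \right)} = h - 2 = -2 + h$)
$q{\left(B,l \right)} = - \frac{B^{2} \left(-2 + l\right)}{7}$ ($q{\left(B,l \right)} = - \frac{B B \left(-2 + l\right)}{7} = - \frac{B^{2} \left(-2 + l\right)}{7}$)
$v = \frac{3519}{7}$ ($v = \left(-631 + \frac{16^{2} \left(2 - -29\right)}{7}\right) + 0 = \left(-631 + \frac{1}{7} \cdot 256 \left(2 + 29\right)\right) + 0 = \left(-631 + \frac{1}{7} \cdot 256 \cdot 31\right) + 0 = \left(-631 + \frac{7936}{7}\right) + 0 = \frac{3519}{7} + 0 = \frac{3519}{7} \approx 502.71$)
$v - y{\left(9,-56 \right)} = \frac{3519}{7} - \frac{20}{3} = \frac{10417}{21}$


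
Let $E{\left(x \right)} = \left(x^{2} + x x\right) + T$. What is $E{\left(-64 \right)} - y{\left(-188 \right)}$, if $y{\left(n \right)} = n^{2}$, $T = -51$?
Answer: $-27203$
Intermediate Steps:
$E{\left(x \right)} = -51 + 2 x^{2}$ ($E{\left(x \right)} = \left(x^{2} + x x\right) - 51 = \left(x^{2} + x^{2}\right) - 51 = 2 x^{2} - 51 = -51 + 2 x^{2}$)
$E{\left(-64 \right)} - y{\left(-188 \right)} = \left(-51 + 2 \left(-64\right)^{2}\right) - \left(-188\right)^{2} = \left(-51 + 2 \cdot 4096\right) - 35344 = \left(-51 + 8192\right) - 35344 = 8141 - 35344 = -27203$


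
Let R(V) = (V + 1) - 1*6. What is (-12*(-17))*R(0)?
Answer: -1020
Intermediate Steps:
R(V) = -5 + V (R(V) = (1 + V) - 6 = -5 + V)
(-12*(-17))*R(0) = (-12*(-17))*(-5 + 0) = 204*(-5) = -1020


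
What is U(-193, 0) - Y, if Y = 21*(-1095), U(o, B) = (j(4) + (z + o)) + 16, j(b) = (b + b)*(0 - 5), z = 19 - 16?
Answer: 22781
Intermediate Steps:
z = 3
j(b) = -10*b (j(b) = (2*b)*(-5) = -10*b)
U(o, B) = -21 + o (U(o, B) = (-10*4 + (3 + o)) + 16 = (-40 + (3 + o)) + 16 = (-37 + o) + 16 = -21 + o)
Y = -22995
U(-193, 0) - Y = (-21 - 193) - 1*(-22995) = -214 + 22995 = 22781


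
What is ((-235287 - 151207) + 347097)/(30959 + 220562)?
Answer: -39397/251521 ≈ -0.15664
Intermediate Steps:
((-235287 - 151207) + 347097)/(30959 + 220562) = (-386494 + 347097)/251521 = -39397*1/251521 = -39397/251521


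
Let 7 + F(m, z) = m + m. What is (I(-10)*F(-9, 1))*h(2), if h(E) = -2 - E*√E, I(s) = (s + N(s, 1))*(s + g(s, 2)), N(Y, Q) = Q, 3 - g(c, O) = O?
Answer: 4050 + 4050*√2 ≈ 9777.6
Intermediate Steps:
g(c, O) = 3 - O
F(m, z) = -7 + 2*m (F(m, z) = -7 + (m + m) = -7 + 2*m)
I(s) = (1 + s)² (I(s) = (s + 1)*(s + (3 - 1*2)) = (1 + s)*(s + (3 - 2)) = (1 + s)*(s + 1) = (1 + s)*(1 + s) = (1 + s)²)
h(E) = -2 - E^(3/2)
(I(-10)*F(-9, 1))*h(2) = ((1 + (-10)² + 2*(-10))*(-7 + 2*(-9)))*(-2 - 2^(3/2)) = ((1 + 100 - 20)*(-7 - 18))*(-2 - 2*√2) = (81*(-25))*(-2 - 2*√2) = -2025*(-2 - 2*√2) = 4050 + 4050*√2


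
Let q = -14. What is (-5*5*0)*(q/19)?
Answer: 0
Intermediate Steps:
(-5*5*0)*(q/19) = (-5*5*0)*(-14/19) = (-25*0)*(-14*1/19) = 0*(-14/19) = 0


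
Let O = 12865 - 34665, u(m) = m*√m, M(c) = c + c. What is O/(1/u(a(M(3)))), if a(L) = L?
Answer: -130800*√6 ≈ -3.2039e+5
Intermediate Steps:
M(c) = 2*c
u(m) = m^(3/2)
O = -21800
O/(1/u(a(M(3)))) = -21800*(2*3)^(3/2) = -21800*6^(3/2) = -21800*6*√6 = -130800*√6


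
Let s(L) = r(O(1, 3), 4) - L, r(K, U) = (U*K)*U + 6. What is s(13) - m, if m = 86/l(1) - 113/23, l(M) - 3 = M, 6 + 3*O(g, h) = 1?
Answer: -6935/138 ≈ -50.254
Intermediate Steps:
O(g, h) = -5/3 (O(g, h) = -2 + (1/3)*1 = -2 + 1/3 = -5/3)
r(K, U) = 6 + K*U**2 (r(K, U) = (K*U)*U + 6 = K*U**2 + 6 = 6 + K*U**2)
l(M) = 3 + M
s(L) = -62/3 - L (s(L) = (6 - 5/3*4**2) - L = (6 - 5/3*16) - L = (6 - 80/3) - L = -62/3 - L)
m = 763/46 (m = 86/(3 + 1) - 113/23 = 86/4 - 113*1/23 = 86*(1/4) - 113/23 = 43/2 - 113/23 = 763/46 ≈ 16.587)
s(13) - m = (-62/3 - 1*13) - 1*763/46 = (-62/3 - 13) - 763/46 = -101/3 - 763/46 = -6935/138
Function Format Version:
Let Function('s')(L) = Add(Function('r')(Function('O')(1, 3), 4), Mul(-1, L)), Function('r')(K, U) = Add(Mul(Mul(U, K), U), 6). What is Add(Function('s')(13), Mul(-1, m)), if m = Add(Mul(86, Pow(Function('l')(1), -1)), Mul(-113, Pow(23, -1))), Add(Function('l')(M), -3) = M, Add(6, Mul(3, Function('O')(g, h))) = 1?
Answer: Rational(-6935, 138) ≈ -50.254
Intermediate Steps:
Function('O')(g, h) = Rational(-5, 3) (Function('O')(g, h) = Add(-2, Mul(Rational(1, 3), 1)) = Add(-2, Rational(1, 3)) = Rational(-5, 3))
Function('r')(K, U) = Add(6, Mul(K, Pow(U, 2))) (Function('r')(K, U) = Add(Mul(Mul(K, U), U), 6) = Add(Mul(K, Pow(U, 2)), 6) = Add(6, Mul(K, Pow(U, 2))))
Function('l')(M) = Add(3, M)
Function('s')(L) = Add(Rational(-62, 3), Mul(-1, L)) (Function('s')(L) = Add(Add(6, Mul(Rational(-5, 3), Pow(4, 2))), Mul(-1, L)) = Add(Add(6, Mul(Rational(-5, 3), 16)), Mul(-1, L)) = Add(Add(6, Rational(-80, 3)), Mul(-1, L)) = Add(Rational(-62, 3), Mul(-1, L)))
m = Rational(763, 46) (m = Add(Mul(86, Pow(Add(3, 1), -1)), Mul(-113, Pow(23, -1))) = Add(Mul(86, Pow(4, -1)), Mul(-113, Rational(1, 23))) = Add(Mul(86, Rational(1, 4)), Rational(-113, 23)) = Add(Rational(43, 2), Rational(-113, 23)) = Rational(763, 46) ≈ 16.587)
Add(Function('s')(13), Mul(-1, m)) = Add(Add(Rational(-62, 3), Mul(-1, 13)), Mul(-1, Rational(763, 46))) = Add(Add(Rational(-62, 3), -13), Rational(-763, 46)) = Add(Rational(-101, 3), Rational(-763, 46)) = Rational(-6935, 138)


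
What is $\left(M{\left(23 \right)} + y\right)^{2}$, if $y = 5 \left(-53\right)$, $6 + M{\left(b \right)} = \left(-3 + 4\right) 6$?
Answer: $70225$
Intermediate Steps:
$M{\left(b \right)} = 0$ ($M{\left(b \right)} = -6 + \left(-3 + 4\right) 6 = -6 + 1 \cdot 6 = -6 + 6 = 0$)
$y = -265$
$\left(M{\left(23 \right)} + y\right)^{2} = \left(0 - 265\right)^{2} = \left(-265\right)^{2} = 70225$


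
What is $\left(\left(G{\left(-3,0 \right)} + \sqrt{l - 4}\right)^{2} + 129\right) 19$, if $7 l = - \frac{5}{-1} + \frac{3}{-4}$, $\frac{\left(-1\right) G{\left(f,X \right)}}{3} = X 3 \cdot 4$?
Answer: $\frac{66823}{28} \approx 2386.5$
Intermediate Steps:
$G{\left(f,X \right)} = - 36 X$ ($G{\left(f,X \right)} = - 3 X 3 \cdot 4 = - 3 \cdot 3 X 4 = - 3 \cdot 12 X = - 36 X$)
$l = \frac{17}{28}$ ($l = \frac{- \frac{5}{-1} + \frac{3}{-4}}{7} = \frac{\left(-5\right) \left(-1\right) + 3 \left(- \frac{1}{4}\right)}{7} = \frac{5 - \frac{3}{4}}{7} = \frac{1}{7} \cdot \frac{17}{4} = \frac{17}{28} \approx 0.60714$)
$\left(\left(G{\left(-3,0 \right)} + \sqrt{l - 4}\right)^{2} + 129\right) 19 = \left(\left(\left(-36\right) 0 + \sqrt{\frac{17}{28} - 4}\right)^{2} + 129\right) 19 = \left(\left(0 + \sqrt{- \frac{95}{28}}\right)^{2} + 129\right) 19 = \left(\left(0 + \frac{i \sqrt{665}}{14}\right)^{2} + 129\right) 19 = \left(\left(\frac{i \sqrt{665}}{14}\right)^{2} + 129\right) 19 = \left(- \frac{95}{28} + 129\right) 19 = \frac{3517}{28} \cdot 19 = \frac{66823}{28}$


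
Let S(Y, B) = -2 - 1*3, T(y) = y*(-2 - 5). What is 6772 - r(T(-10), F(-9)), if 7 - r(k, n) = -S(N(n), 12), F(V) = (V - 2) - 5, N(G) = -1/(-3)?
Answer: 6770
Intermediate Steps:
T(y) = -7*y (T(y) = y*(-7) = -7*y)
N(G) = ⅓ (N(G) = -1*(-⅓) = ⅓)
S(Y, B) = -5 (S(Y, B) = -2 - 3 = -5)
F(V) = -7 + V (F(V) = (-2 + V) - 5 = -7 + V)
r(k, n) = 2 (r(k, n) = 7 - (-1)*(-5) = 7 - 1*5 = 7 - 5 = 2)
6772 - r(T(-10), F(-9)) = 6772 - 1*2 = 6772 - 2 = 6770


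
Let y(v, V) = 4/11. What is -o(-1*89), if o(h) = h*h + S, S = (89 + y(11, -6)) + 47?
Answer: -88631/11 ≈ -8057.4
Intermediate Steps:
y(v, V) = 4/11 (y(v, V) = 4*(1/11) = 4/11)
S = 1500/11 (S = (89 + 4/11) + 47 = 983/11 + 47 = 1500/11 ≈ 136.36)
o(h) = 1500/11 + h² (o(h) = h*h + 1500/11 = h² + 1500/11 = 1500/11 + h²)
-o(-1*89) = -(1500/11 + (-1*89)²) = -(1500/11 + (-89)²) = -(1500/11 + 7921) = -1*88631/11 = -88631/11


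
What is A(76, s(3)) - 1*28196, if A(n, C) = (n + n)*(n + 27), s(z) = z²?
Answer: -12540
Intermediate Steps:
A(n, C) = 2*n*(27 + n) (A(n, C) = (2*n)*(27 + n) = 2*n*(27 + n))
A(76, s(3)) - 1*28196 = 2*76*(27 + 76) - 1*28196 = 2*76*103 - 28196 = 15656 - 28196 = -12540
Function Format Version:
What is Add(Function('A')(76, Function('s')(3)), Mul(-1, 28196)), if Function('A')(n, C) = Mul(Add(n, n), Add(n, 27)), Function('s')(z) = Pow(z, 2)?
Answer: -12540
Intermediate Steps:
Function('A')(n, C) = Mul(2, n, Add(27, n)) (Function('A')(n, C) = Mul(Mul(2, n), Add(27, n)) = Mul(2, n, Add(27, n)))
Add(Function('A')(76, Function('s')(3)), Mul(-1, 28196)) = Add(Mul(2, 76, Add(27, 76)), Mul(-1, 28196)) = Add(Mul(2, 76, 103), -28196) = Add(15656, -28196) = -12540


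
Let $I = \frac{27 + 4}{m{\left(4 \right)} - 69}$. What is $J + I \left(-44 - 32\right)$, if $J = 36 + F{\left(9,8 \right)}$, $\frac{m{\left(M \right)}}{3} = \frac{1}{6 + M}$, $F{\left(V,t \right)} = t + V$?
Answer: $\frac{59971}{687} \approx 87.294$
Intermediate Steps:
$F{\left(V,t \right)} = V + t$
$m{\left(M \right)} = \frac{3}{6 + M}$
$I = - \frac{310}{687}$ ($I = \frac{27 + 4}{\frac{3}{6 + 4} - 69} = \frac{31}{\frac{3}{10} - 69} = \frac{31}{- \frac{687}{10}} = 31 \left(- \frac{10}{687}\right) = - \frac{310}{687} \approx -0.45124$)
$J = 53$ ($J = 36 + \left(9 + 8\right) = 36 + 17 = 53$)
$J + I \left(-44 - 32\right) = 53 - \frac{310 \left(-44 - 32\right)}{687} = 53 - - \frac{23560}{687} = 53 + \frac{23560}{687} = \frac{59971}{687}$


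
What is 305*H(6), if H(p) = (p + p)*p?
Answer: 21960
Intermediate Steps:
H(p) = 2*p**2 (H(p) = (2*p)*p = 2*p**2)
305*H(6) = 305*(2*6**2) = 305*(2*36) = 305*72 = 21960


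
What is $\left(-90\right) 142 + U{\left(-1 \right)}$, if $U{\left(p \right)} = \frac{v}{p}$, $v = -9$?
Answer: $-12771$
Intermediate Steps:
$U{\left(p \right)} = - \frac{9}{p}$
$\left(-90\right) 142 + U{\left(-1 \right)} = \left(-90\right) 142 - \frac{9}{-1} = -12780 - -9 = -12780 + 9 = -12771$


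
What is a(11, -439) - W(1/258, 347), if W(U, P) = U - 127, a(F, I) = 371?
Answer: 128483/258 ≈ 498.00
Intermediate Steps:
W(U, P) = -127 + U
a(11, -439) - W(1/258, 347) = 371 - (-127 + 1/258) = 371 - 1*(-32765/258) = 371 + 32765/258 = 128483/258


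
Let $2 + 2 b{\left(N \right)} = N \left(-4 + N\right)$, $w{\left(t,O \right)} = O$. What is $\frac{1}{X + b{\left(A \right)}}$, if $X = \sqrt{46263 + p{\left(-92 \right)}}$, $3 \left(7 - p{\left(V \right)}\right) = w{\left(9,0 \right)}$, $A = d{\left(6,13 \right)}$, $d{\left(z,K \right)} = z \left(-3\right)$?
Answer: $- \frac{197}{7461} + \frac{\sqrt{46270}}{7461} \approx 0.0024266$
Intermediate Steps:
$d{\left(z,K \right)} = - 3 z$
$A = -18$ ($A = \left(-3\right) 6 = -18$)
$b{\left(N \right)} = -1 + \frac{N \left(-4 + N\right)}{2}$
$p{\left(V \right)} = 7$ ($p{\left(V \right)} = 7 - 0 = 7 + 0 = 7$)
$X = \sqrt{46270}$ ($X = \sqrt{46263 + 7} = \sqrt{46270} \approx 215.1$)
$\frac{1}{X + b{\left(A \right)}} = \frac{1}{\sqrt{46270} - \left(-35 - 162\right)} = \frac{1}{\sqrt{46270} + \left(-1 + \frac{1}{2} \cdot 324 + 36\right)} = \frac{1}{\sqrt{46270} + \left(-1 + 162 + 36\right)} = \frac{1}{\sqrt{46270} + 197} = \frac{1}{197 + \sqrt{46270}}$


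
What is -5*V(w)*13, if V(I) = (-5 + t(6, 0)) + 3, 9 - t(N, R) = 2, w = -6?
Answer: -325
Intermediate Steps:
t(N, R) = 7 (t(N, R) = 9 - 1*2 = 9 - 2 = 7)
V(I) = 5 (V(I) = (-5 + 7) + 3 = 2 + 3 = 5)
-5*V(w)*13 = -5*5*13 = -25*13 = -325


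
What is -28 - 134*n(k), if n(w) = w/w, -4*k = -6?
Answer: -162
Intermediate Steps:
k = 3/2 (k = -¼*(-6) = 3/2 ≈ 1.5000)
n(w) = 1
-28 - 134*n(k) = -28 - 134*1 = -28 - 134 = -162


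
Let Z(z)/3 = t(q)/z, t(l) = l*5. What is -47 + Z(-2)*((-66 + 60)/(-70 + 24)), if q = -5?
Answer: -1937/46 ≈ -42.109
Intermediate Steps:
t(l) = 5*l
Z(z) = -75/z (Z(z) = 3*((5*(-5))/z) = 3*(-25/z) = -75/z)
-47 + Z(-2)*((-66 + 60)/(-70 + 24)) = -47 + (-75/(-2))*((-66 + 60)/(-70 + 24)) = -47 + (-75*(-½))*(-6/(-46)) = -47 + 75*(-6*(-1/46))/2 = -47 + (75/2)*(3/23) = -47 + 225/46 = -1937/46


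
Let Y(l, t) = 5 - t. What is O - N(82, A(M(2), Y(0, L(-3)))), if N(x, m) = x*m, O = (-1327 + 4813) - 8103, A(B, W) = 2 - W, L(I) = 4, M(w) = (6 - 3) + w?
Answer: -4699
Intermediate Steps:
M(w) = 3 + w
O = -4617 (O = 3486 - 8103 = -4617)
N(x, m) = m*x
O - N(82, A(M(2), Y(0, L(-3)))) = -4617 - (2 - (5 - 1*4))*82 = -4617 - (2 - (5 - 4))*82 = -4617 - (2 - 1*1)*82 = -4617 - (2 - 1)*82 = -4617 - 82 = -4699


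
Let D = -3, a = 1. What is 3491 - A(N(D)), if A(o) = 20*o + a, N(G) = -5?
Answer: 3590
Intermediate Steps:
A(o) = 1 + 20*o (A(o) = 20*o + 1 = 1 + 20*o)
3491 - A(N(D)) = 3491 - (1 + 20*(-5)) = 3491 - (1 - 100) = 3491 - 1*(-99) = 3491 + 99 = 3590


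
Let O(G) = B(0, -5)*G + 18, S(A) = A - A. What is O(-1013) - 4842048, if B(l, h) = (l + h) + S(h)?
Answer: -4836965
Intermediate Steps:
S(A) = 0
B(l, h) = h + l (B(l, h) = (l + h) + 0 = (h + l) + 0 = h + l)
O(G) = 18 - 5*G (O(G) = (-5 + 0)*G + 18 = -5*G + 18 = 18 - 5*G)
O(-1013) - 4842048 = (18 - 5*(-1013)) - 4842048 = (18 + 5065) - 4842048 = 5083 - 4842048 = -4836965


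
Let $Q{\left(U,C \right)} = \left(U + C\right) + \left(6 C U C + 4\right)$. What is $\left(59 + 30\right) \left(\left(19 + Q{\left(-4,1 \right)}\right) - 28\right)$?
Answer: $-2848$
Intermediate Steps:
$Q{\left(U,C \right)} = 4 + C + U + 6 U C^{2}$ ($Q{\left(U,C \right)} = \left(C + U\right) + \left(6 C U C + 4\right) = \left(C + U\right) + \left(6 U C^{2} + 4\right) = \left(C + U\right) + \left(4 + 6 U C^{2}\right) = 4 + C + U + 6 U C^{2}$)
$\left(59 + 30\right) \left(\left(19 + Q{\left(-4,1 \right)}\right) - 28\right) = \left(59 + 30\right) \left(\left(19 + \left(4 + 1 - 4 + 6 \left(-4\right) 1^{2}\right)\right) - 28\right) = 89 \left(\left(19 + \left(4 + 1 - 4 + 6 \left(-4\right) 1\right)\right) - 28\right) = 89 \left(\left(19 + \left(4 + 1 - 4 - 24\right)\right) - 28\right) = 89 \left(\left(19 - 23\right) - 28\right) = 89 \left(-4 - 28\right) = 89 \left(-32\right) = -2848$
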